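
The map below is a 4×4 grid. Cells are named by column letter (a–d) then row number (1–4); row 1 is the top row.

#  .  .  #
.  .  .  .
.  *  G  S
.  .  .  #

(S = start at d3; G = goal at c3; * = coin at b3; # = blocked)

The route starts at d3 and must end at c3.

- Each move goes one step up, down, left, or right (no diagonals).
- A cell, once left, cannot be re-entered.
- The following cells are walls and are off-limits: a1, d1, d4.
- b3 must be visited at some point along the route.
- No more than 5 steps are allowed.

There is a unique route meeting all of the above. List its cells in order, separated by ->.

The budget equals the shortest possible length, so every move has to be on a shortest route through the required cells.
Route from d3: up 1 to d2, left 2 to b2, down 1 to b3, right 1 to c3 — 5 moves in all.
Check: all required cells visited; 5 ≤ 5 moves.

d3 -> d2 -> c2 -> b2 -> b3 -> c3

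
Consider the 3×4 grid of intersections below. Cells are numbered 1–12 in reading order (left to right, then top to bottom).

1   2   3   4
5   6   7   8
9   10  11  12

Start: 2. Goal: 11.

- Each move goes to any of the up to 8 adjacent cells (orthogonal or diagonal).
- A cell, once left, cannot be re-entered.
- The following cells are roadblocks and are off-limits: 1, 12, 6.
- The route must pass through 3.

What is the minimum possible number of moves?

Any route passes through 3 somewhere between 2 and 11. Summing Chebyshev distances along the two legs (2 → 3 → 11) gives a lower bound of 1 + 2 = 3 moves.
A route of 3 moves achieves this: 2 → 3 → 7 → 11.
Since 3 matches the lower bound, it is optimal.

3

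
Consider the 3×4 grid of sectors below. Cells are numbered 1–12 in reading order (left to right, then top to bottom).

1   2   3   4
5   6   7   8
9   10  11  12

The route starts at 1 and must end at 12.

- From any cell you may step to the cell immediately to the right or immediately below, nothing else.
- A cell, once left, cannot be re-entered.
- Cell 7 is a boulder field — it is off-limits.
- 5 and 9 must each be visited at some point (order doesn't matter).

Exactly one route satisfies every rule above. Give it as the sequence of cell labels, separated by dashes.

1 - 5 - 9 - 10 - 11 - 12

Moves only go right or down, so the column and row indices never decrease.
Route from 1: 2× down (reaching 9), 3× right (reaching 12) — 5 moves in all.
Check: all required cells visited.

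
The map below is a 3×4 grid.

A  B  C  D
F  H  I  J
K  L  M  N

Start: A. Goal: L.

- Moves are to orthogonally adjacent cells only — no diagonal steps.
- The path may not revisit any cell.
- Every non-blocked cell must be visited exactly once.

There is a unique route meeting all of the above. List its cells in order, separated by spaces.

A B C D J N M I H F K L

Need to visit all 12 open cells exactly once, starting at A and ending at L.
Route from A: 3× right (reaching D), 2× down (reaching N), left to M, up to I, 2× left (reaching F), down to K, right to L — 11 moves in all.
Check: all 12 open cells covered.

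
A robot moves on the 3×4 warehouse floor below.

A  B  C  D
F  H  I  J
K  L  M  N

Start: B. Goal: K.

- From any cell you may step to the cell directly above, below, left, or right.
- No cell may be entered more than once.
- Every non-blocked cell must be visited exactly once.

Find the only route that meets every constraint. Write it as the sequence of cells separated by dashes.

Need to visit all 12 open cells exactly once, starting at B and ending at K.
Cell D has only two open neighbours (J and C), so the path must pass straight through it: one of those is the cell it's entered from and the other is where it exits.
Route from B: left 1 to A, down 1 to F, right 2 to I, up 1 to C, right 1 to D, down 2 to N, left 3 to K — 11 moves in all.
Check: all 12 open cells covered.

B - A - F - H - I - C - D - J - N - M - L - K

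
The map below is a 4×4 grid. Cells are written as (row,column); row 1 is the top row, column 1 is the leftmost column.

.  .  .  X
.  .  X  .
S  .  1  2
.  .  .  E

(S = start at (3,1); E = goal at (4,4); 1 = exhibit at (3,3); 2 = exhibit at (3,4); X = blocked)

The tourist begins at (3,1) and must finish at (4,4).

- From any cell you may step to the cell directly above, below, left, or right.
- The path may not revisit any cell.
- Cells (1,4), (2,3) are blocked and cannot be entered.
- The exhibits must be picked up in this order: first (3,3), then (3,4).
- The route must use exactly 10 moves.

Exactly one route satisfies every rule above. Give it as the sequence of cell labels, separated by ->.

The waypoints must appear in the order (3,3), (3,4), with no cell reused.
Route from (3,1): up 2 to (1,1), right 1 to (1,2), down 3 to (4,2), right 1 to (4,3), up 1 to (3,3), right 1 to (3,4), down 1 to (4,4) — 10 moves in all.
Check: order respected (1 at step 8, 2 at step 9); 10 moves as required.

(3,1) -> (2,1) -> (1,1) -> (1,2) -> (2,2) -> (3,2) -> (4,2) -> (4,3) -> (3,3) -> (3,4) -> (4,4)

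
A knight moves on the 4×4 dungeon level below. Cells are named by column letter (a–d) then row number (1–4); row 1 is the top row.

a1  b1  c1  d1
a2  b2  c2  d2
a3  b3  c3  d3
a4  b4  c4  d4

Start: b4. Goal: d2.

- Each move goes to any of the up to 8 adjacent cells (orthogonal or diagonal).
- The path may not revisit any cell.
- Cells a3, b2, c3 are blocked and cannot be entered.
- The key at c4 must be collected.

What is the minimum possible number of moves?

Any route passes through c4 somewhere between b4 and d2. Summing Chebyshev distances along the two legs (b4 → c4 → d2) gives a lower bound of 1 + 2 = 3 moves.
A route of 3 moves achieves this: b4 → c4 → d3 → d2.
Since 3 matches the lower bound, it is optimal.

3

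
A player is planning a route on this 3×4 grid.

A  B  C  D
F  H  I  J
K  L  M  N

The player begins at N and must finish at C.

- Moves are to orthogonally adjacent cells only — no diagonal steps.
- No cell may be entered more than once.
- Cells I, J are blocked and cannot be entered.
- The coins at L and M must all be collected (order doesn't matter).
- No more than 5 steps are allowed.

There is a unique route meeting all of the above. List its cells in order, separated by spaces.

Any route must reach L and M and still end at C within 5 moves, so the order of the required stops is forced.
Route from N: left 2 to L, up 2 to B, right 1 to C — 5 moves in all.
Check: all required cells visited; 5 ≤ 5 moves.

N M L H B C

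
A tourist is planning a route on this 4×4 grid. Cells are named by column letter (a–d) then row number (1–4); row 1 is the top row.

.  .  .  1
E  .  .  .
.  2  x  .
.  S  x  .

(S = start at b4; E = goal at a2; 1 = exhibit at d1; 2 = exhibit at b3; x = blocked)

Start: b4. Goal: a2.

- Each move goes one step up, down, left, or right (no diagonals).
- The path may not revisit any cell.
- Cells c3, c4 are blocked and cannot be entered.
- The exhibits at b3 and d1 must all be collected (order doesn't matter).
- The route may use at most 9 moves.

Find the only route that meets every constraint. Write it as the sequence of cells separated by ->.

The budget equals the shortest possible length, so every move has to be on a shortest route through the required cells.
Route from b4: up 2 to b2, right 2 to d2, up 1 to d1, left 3 to a1, down 1 to a2 — 9 moves in all.
Check: all required cells visited; 9 ≤ 9 moves.

b4 -> b3 -> b2 -> c2 -> d2 -> d1 -> c1 -> b1 -> a1 -> a2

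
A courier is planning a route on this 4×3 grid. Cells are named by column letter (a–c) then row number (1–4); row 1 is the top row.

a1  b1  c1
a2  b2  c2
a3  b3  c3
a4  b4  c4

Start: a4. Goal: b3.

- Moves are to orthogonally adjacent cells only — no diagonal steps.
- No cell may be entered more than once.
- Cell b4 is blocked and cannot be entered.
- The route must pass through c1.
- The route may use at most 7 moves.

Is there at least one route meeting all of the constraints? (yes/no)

Even ignoring the no-revisit rule, getting from a4 to b3 via c1 needs at least 5 + 3 = 8 moves (Manhattan distance per leg), which exceeds the 7-move limit.

no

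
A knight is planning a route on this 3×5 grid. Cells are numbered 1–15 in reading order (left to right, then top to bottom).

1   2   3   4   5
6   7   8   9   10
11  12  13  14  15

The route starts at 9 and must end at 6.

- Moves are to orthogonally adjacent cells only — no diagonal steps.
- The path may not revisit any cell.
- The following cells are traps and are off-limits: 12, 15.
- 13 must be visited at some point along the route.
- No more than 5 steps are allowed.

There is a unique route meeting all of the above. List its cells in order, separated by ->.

The 5-move cap with required stops at 13 leaves no slack for detours.
Route from 9: down 1 to 14, left 1 to 13, up 1 to 8, left 2 to 6 — 5 moves in all.
Check: all required cells visited; 5 ≤ 5 moves.

9 -> 14 -> 13 -> 8 -> 7 -> 6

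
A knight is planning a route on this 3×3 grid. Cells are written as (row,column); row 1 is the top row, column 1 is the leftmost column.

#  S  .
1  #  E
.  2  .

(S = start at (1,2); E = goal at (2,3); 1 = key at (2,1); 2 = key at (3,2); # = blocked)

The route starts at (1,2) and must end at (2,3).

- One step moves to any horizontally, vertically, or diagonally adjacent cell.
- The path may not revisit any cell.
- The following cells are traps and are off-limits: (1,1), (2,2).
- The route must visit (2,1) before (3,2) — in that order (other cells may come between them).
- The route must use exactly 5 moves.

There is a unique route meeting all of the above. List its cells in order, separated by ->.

(1,2) -> (2,1) -> (3,1) -> (3,2) -> (3,3) -> (2,3)

The waypoints must appear in the order (2,1), (3,2), with no cell reused.
Route from (1,2): down-left to (2,1), down to (3,1), 2× right (reaching (3,3)), up to (2,3) — 5 moves in all.
Check: order respected (1 at step 1, 2 at step 3); 5 moves as required.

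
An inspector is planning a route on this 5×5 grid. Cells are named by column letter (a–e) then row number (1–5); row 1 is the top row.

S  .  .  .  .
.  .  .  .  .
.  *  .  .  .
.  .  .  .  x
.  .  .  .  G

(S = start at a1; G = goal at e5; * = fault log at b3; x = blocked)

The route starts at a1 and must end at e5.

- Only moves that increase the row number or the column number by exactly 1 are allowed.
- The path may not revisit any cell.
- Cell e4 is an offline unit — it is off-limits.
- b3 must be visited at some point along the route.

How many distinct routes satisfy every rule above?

18

A right/down-only route from a1 to e5 makes exactly 4 down-moves and 4 right-moves in some order.
With no other constraints that would be C(8,4) = 70 routes.
Split at b3 and multiply the segment counts (each segment already excludes blocked cells): a1→b3: 3; b3→e5: 6; product = 18.
That gives 18 routes.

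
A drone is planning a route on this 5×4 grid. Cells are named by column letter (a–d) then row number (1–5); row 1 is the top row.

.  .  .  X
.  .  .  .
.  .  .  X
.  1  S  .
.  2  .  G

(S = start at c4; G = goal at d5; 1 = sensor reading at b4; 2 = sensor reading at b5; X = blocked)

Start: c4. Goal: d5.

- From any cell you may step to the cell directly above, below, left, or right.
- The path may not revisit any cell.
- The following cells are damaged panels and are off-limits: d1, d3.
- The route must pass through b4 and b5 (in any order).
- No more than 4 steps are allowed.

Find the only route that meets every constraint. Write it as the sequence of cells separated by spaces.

Any route must reach b4 and b5 and still end at d5 within 4 moves, so the order of the required stops is forced.
Route from c4: left to b4, down to b5, 2× right (reaching d5) — 4 moves in all.
Check: all required cells visited; 4 ≤ 4 moves.

c4 b4 b5 c5 d5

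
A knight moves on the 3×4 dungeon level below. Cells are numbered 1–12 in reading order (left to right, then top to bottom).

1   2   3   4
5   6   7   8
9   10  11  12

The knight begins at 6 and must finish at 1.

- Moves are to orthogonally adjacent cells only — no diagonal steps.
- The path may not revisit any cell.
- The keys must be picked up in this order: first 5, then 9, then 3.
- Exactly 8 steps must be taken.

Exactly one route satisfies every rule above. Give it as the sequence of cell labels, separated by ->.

The waypoints must appear in the order 5, 9, 3, with no cell reused.
Route from 6: left 1 to 5, down 1 to 9, right 2 to 11, up 2 to 3, left 2 to 1 — 8 moves in all.
Check: order respected (5 at step 1, 9 at step 2, 3 at step 6); 8 moves as required.

6 -> 5 -> 9 -> 10 -> 11 -> 7 -> 3 -> 2 -> 1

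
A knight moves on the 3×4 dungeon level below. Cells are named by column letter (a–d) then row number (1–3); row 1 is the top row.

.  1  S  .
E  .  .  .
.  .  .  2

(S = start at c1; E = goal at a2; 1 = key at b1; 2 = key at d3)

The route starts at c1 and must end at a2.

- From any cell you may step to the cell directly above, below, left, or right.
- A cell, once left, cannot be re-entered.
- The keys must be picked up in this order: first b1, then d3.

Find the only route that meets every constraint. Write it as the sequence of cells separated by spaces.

c1 b1 b2 c2 d2 d3 c3 b3 a3 a2

The waypoints must appear in the order b1, d3, with no cell reused.
Route from c1: left to b1, down to b2, 2× right (reaching d2), down to d3, 3× left (reaching a3), up to a2 — 9 moves in all.
Check: order respected (1 at step 1, 2 at step 5).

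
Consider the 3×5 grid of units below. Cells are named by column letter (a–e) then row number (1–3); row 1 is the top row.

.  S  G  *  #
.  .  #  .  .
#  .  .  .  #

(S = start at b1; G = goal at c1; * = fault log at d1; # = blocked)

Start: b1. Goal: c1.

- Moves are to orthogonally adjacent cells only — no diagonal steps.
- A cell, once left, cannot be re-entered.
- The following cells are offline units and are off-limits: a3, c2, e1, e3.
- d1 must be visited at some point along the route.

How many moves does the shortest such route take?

7

Any route passes through d1 somewhere between b1 and c1. Summing Manhattan distances along the two legs (b1 → d1 → c1) gives a lower bound of 2 + 1 = 3 moves.
The shortest route satisfying every rule uses 7 moves: b1 → b2 → b3 → c3 → d3 → d2 → d1 → c1.
The bound of 3 isn't tight here; checking systematically, no route of length 3 through 6 satisfies every constraint (on a 4-connected grid the length of any start-to-goal walk has the same parity as the Manhattan bound, so only lengths 3, 5, 7, … need checking), so 7 is the minimum.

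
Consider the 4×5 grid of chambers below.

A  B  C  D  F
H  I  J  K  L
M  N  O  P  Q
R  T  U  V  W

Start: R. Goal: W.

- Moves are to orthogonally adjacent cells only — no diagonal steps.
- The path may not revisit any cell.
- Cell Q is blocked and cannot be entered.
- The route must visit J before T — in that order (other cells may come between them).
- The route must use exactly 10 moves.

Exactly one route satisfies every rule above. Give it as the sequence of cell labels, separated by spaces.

R M H I J O N T U V W

The waypoints must appear in the order J, T, with no cell reused.
Route from R: up 2 to H, right 2 to J, down 1 to O, left 1 to N, down 1 to T, right 3 to W — 10 moves in all.
Check: order respected (J at step 4, T at step 7); 10 moves as required.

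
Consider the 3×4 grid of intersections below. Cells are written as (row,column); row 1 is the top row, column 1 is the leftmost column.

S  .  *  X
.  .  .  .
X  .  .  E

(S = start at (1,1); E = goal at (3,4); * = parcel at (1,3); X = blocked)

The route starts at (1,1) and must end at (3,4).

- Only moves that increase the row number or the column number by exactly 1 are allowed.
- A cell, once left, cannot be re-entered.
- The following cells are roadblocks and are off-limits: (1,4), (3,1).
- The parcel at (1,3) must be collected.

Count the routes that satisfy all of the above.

2

A right/down-only route from (1,1) to (3,4) makes exactly 2 down-moves and 3 right-moves in some order.
With no other constraints that would be C(5,2) = 10 routes.
Split at (1,3) and multiply the segment counts (each segment already excludes blocked cells): (1,1)→(1,3): 1; (1,3)→(3,4): 2; product = 2.
That gives 2 routes.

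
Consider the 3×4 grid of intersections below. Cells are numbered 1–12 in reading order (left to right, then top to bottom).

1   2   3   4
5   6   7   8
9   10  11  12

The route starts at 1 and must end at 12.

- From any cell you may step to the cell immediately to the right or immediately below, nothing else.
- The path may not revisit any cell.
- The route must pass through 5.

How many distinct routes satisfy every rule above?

A right/down-only route from 1 to 12 makes exactly 2 down-moves and 3 right-moves in some order.
With no other constraints that would be C(5,2) = 10 routes.
Split at 5 and multiply the segment counts: 1→5: 1; 5→12: 4; product = 4.
That gives 4 routes.

4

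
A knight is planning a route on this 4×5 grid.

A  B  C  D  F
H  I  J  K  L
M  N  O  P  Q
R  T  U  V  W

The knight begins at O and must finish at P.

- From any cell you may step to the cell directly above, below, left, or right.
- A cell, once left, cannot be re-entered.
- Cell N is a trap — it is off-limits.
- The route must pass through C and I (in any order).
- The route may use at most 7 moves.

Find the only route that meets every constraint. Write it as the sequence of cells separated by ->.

The budget equals the shortest possible length, so every move has to be on a shortest route through the required cells.
Route from O: up to J, left to I, up to B, 2× right (reaching D), 2× down (reaching P) — 7 moves in all.
Check: all required cells visited; 7 ≤ 7 moves.

O -> J -> I -> B -> C -> D -> K -> P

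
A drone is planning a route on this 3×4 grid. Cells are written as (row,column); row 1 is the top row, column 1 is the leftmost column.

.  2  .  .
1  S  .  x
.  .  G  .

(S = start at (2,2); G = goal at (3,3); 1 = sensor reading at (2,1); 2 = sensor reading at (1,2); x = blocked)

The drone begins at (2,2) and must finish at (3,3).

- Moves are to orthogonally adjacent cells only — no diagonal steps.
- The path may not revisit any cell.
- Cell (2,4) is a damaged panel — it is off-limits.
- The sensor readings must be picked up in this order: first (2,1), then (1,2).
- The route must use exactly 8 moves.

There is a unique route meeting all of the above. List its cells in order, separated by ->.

(2,2) -> (3,2) -> (3,1) -> (2,1) -> (1,1) -> (1,2) -> (1,3) -> (2,3) -> (3,3)

The waypoints must appear in the order (2,1), (1,2), with no cell reused.
Route from (2,2): down 1 to (3,2), left 1 to (3,1), up 2 to (1,1), right 2 to (1,3), down 2 to (3,3) — 8 moves in all.
Check: order respected (1 at step 3, 2 at step 5); 8 moves as required.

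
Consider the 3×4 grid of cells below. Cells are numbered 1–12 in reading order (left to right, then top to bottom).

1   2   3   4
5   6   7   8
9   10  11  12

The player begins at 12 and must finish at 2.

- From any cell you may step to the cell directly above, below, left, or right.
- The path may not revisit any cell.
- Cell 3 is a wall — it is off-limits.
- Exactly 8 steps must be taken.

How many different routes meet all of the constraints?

5

Need simple routes of exactly 8 moves from 12 to 2 (Manhattan distance 4, so 2 moves are spent on a detour and 2 undoing it).
Enumerating: 12 8 7 11 10 6 5 1 2 | 12 8 7 11 10 9 5 1 2 | 12 8 7 11 10 9 5 6 2 | 12 8 7 6 10 9 5 1 2 | 12 11 7 6 10 9 5 1 2.
That gives 5 routes.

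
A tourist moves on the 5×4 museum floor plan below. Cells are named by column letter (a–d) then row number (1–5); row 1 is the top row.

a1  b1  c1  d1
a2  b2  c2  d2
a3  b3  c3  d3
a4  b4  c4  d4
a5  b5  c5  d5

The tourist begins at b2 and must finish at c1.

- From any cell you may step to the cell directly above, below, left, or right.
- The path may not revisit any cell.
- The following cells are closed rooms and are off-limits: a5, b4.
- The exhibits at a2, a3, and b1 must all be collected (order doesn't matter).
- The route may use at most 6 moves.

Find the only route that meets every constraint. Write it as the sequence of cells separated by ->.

b2 -> b3 -> a3 -> a2 -> a1 -> b1 -> c1

The budget equals the shortest possible length, so every move has to be on a shortest route through the required cells.
Route from b2: down 1 to b3, left 1 to a3, up 2 to a1, right 2 to c1 — 6 moves in all.
Check: all required cells visited; 6 ≤ 6 moves.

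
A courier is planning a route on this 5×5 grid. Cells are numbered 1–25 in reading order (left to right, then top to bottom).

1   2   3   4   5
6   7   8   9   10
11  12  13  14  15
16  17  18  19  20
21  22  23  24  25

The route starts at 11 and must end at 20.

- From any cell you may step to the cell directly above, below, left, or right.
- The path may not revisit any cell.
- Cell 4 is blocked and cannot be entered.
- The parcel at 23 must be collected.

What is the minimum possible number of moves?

7

Any route passes through 23 somewhere between 11 and 20. Summing Manhattan distances along the two legs (11 → 23 → 20) gives a lower bound of 4 + 3 = 7 moves.
A route of 7 moves achieves this: 11 → 16 → 21 → 22 → 23 → 18 → 19 → 20.
Since 7 matches the lower bound, it is optimal.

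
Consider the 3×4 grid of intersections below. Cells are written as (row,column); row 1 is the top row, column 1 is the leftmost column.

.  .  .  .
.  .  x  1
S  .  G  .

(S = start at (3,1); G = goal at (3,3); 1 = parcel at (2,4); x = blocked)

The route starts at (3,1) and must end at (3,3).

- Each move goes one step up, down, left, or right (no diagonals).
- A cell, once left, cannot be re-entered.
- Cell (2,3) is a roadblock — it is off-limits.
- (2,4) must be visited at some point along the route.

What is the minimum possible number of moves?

8

Any route passes through (2,4) somewhere between (3,1) and (3,3). Summing Manhattan distances along the two legs ((3,1) → (2,4) → (3,3)) gives a lower bound of 4 + 2 = 6 moves.
The shortest route satisfying every rule uses 8 moves: (3,1) → (2,1) → (1,1) → (1,2) → (1,3) → (1,4) → (2,4) → (3,4) → (3,3).
The no-revisit rule (legs can't share cells) pushes the minimum above the 6-move bound; an exhaustive check rules out every length from 6 to 7, leaving 8 as the minimum.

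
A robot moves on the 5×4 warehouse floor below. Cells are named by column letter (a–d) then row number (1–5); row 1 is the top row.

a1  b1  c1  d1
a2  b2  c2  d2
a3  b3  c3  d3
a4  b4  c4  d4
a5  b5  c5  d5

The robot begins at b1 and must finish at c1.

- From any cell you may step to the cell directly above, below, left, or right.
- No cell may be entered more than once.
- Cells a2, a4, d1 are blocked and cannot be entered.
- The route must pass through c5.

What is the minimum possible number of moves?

9

Any route passes through c5 somewhere between b1 and c1. Summing Manhattan distances along the two legs (b1 → c5 → c1) gives a lower bound of 5 + 4 = 9 moves.
A route of 9 moves achieves this: b1 → b2 → b3 → b4 → b5 → c5 → c4 → c3 → c2 → c1.
Since 9 matches the lower bound, it is optimal.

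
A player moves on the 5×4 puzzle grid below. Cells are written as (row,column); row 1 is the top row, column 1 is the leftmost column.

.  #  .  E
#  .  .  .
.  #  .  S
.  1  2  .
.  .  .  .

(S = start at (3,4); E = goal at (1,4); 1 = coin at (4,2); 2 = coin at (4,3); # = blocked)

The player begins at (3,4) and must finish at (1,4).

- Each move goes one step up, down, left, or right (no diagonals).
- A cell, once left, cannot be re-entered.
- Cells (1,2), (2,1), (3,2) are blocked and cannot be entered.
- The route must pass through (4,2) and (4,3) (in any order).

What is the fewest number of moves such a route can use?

Any route passes through (4,2) and (4,3) in some order between (3,4) and (1,4). Summing Manhattan distances along each leg and taking the cheapest ordering ((3,4) → (4,2) → (4,3) → (1,4)) gives a lower bound of 3 + 1 + 4 = 8 moves.
The shortest route satisfying every rule uses 10 moves: (3,4) → (4,4) → (5,4) → (5,3) → (5,2) → (4,2) → (4,3) → (3,3) → (2,3) → (1,3) → (1,4).
The bound of 8 isn't tight here; checking systematically, no route of length 8 through 9 satisfies every constraint, so 10 is the minimum.

10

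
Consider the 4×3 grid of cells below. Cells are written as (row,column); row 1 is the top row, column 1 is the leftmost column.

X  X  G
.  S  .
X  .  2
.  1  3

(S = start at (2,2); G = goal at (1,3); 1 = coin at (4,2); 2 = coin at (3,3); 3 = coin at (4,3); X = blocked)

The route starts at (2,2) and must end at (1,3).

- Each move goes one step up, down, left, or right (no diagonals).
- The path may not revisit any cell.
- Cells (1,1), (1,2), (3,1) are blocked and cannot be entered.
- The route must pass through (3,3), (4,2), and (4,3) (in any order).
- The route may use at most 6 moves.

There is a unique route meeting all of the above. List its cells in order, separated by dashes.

The budget equals the shortest possible length, so every move has to be on a shortest route through the required cells.
Route from (2,2): down 2 to (4,2), right 1 to (4,3), up 3 to (1,3) — 6 moves in all.
Check: all required cells visited; 6 ≤ 6 moves.

(2,2) - (3,2) - (4,2) - (4,3) - (3,3) - (2,3) - (1,3)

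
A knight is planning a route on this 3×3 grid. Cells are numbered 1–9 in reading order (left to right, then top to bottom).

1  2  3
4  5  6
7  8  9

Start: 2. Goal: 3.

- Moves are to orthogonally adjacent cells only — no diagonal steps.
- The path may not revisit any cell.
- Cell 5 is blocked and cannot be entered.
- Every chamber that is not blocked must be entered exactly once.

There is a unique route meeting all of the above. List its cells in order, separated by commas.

2, 1, 4, 7, 8, 9, 6, 3

Need to visit all 8 open cells exactly once, starting at 2 and ending at 3.
Cell 4 has only two open neighbours (1 and 7), so the path must pass straight through it: one of those is the cell it's entered from and the other is where it exits.
Route from 2: left to 1, 2× down (reaching 7), 2× right (reaching 9), 2× up (reaching 3) — 7 moves in all.
Check: all 8 open cells covered.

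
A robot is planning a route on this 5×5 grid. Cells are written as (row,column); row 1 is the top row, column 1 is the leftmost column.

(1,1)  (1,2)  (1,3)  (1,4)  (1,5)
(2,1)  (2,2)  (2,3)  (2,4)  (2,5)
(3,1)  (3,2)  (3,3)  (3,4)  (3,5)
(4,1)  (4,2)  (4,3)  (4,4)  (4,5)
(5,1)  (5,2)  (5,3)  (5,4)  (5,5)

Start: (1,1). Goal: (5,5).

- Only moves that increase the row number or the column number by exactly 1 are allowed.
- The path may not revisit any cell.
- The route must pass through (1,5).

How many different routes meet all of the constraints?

1

A right/down-only route from (1,1) to (5,5) makes exactly 4 down-moves and 4 right-moves in some order.
With no other constraints that would be C(8,4) = 70 routes.
Split at (1,5) and multiply the segment counts: (1,1)→(1,5): 1; (1,5)→(5,5): 1; product = 1.
That gives 1 route.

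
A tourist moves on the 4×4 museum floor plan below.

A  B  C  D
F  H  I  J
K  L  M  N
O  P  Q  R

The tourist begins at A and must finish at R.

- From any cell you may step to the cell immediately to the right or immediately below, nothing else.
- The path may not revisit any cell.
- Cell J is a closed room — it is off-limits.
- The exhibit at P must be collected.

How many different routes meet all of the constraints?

4

A right/down-only route from A to R makes exactly 3 down-moves and 3 right-moves in some order.
With no other constraints that would be C(6,3) = 20 routes.
Split at P and multiply the segment counts (each segment already excludes blocked cells): A→P: 4; P→R: 1; product = 4.
That gives 4 routes.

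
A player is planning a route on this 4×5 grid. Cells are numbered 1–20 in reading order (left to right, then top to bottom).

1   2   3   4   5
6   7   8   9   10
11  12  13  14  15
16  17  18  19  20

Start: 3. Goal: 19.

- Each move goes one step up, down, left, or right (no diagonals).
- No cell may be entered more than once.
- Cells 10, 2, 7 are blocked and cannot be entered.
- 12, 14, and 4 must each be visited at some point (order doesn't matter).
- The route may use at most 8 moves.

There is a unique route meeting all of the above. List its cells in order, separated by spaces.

The 8-move cap with required stops at 12, 14, 4 leaves no slack for detours.
Route from 3: right 1 to 4, down 2 to 14, left 2 to 12, down 1 to 17, right 2 to 19 — 8 moves in all.
Check: all required cells visited; 8 ≤ 8 moves.

3 4 9 14 13 12 17 18 19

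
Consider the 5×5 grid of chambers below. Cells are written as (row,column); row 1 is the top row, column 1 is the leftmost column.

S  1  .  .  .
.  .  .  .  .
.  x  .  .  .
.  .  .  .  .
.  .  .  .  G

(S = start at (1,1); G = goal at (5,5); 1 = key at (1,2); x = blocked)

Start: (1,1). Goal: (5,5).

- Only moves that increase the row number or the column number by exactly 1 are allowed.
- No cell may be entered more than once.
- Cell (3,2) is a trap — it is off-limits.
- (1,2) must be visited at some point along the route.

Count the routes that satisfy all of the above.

A right/down-only route from (1,1) to (5,5) makes exactly 4 down-moves and 4 right-moves in some order.
With no other constraints that would be C(8,4) = 70 routes.
Split at (1,2) and multiply the segment counts (each segment already excludes blocked cells): (1,1)→(1,2): 1; (1,2)→(5,5): 25; product = 25.
That gives 25 routes.

25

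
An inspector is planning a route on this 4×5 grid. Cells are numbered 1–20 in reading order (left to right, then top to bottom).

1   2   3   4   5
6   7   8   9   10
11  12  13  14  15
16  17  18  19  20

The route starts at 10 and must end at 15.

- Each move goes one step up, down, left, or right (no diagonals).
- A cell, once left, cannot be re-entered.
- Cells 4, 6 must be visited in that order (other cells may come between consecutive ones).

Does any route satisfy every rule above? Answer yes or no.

yes

One route that works: 10 → 5 → 4 → 9 → 8 → 7 → 6 → 11 → 12 → 13 → 14 → 15.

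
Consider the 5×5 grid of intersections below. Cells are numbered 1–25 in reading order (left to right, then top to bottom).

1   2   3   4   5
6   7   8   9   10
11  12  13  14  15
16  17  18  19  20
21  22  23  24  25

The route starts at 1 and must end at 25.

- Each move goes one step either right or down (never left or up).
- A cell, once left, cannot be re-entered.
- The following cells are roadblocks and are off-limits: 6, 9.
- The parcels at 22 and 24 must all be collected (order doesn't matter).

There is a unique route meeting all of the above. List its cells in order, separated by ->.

Moves only go right or down, so the column and row indices never decrease.
Route from 1: right to 2, 4× down (reaching 22), 3× right (reaching 25) — 8 moves in all.
Check: all required cells visited.

1 -> 2 -> 7 -> 12 -> 17 -> 22 -> 23 -> 24 -> 25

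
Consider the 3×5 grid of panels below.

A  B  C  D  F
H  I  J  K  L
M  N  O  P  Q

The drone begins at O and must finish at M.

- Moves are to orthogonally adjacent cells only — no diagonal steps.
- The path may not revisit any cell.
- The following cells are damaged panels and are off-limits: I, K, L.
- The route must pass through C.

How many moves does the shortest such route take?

Any route passes through C somewhere between O and M. Summing Manhattan distances along the two legs (O → C → M) gives a lower bound of 2 + 4 = 6 moves.
A route of 6 moves achieves this: O → J → C → B → A → H → M.
Since 6 matches the lower bound, it is optimal.

6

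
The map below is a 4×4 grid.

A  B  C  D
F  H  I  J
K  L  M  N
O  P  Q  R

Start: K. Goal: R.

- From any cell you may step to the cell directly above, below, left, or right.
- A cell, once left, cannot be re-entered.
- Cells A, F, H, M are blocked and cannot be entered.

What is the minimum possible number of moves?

4

The Manhattan distance from K to R is |3−4| + |1−4| = 4, so at least 4 moves are needed.
A route of 4 moves achieves this: K → O → P → Q → R.
Since 4 matches the lower bound, it is optimal.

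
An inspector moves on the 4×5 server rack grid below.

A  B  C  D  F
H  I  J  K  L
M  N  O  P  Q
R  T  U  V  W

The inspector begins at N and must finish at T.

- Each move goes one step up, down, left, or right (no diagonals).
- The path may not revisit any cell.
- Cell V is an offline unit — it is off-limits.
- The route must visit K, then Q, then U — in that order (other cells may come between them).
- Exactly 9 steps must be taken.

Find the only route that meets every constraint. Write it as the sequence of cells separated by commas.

N, I, J, K, L, Q, P, O, U, T

The waypoints must appear in the order K, Q, U, with no cell reused.
Route from N: up 1 to I, right 3 to L, down 1 to Q, left 2 to O, down 1 to U, left 1 to T — 9 moves in all.
Check: order respected (K at step 3, Q at step 5, U at step 8); 9 moves as required.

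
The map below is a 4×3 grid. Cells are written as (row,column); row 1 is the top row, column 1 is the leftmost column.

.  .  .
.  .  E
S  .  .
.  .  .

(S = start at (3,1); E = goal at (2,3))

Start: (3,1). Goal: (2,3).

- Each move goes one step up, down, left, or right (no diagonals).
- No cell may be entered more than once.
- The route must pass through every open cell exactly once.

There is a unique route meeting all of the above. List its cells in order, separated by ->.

(3,1) -> (4,1) -> (4,2) -> (4,3) -> (3,3) -> (3,2) -> (2,2) -> (2,1) -> (1,1) -> (1,2) -> (1,3) -> (2,3)

Need to visit all 12 open cells exactly once, starting at (3,1) and ending at (2,3).
Cell (1,1) has only two open neighbours ((2,1) and (1,2)), so the path must pass straight through it: one of those is the cell it's entered from and the other is where it exits.
Route from (3,1): down 1 to (4,1), right 2 to (4,3), up 1 to (3,3), left 1 to (3,2), up 1 to (2,2), left 1 to (2,1), up 1 to (1,1), right 2 to (1,3), down 1 to (2,3) — 11 moves in all.
Check: all 12 open cells covered.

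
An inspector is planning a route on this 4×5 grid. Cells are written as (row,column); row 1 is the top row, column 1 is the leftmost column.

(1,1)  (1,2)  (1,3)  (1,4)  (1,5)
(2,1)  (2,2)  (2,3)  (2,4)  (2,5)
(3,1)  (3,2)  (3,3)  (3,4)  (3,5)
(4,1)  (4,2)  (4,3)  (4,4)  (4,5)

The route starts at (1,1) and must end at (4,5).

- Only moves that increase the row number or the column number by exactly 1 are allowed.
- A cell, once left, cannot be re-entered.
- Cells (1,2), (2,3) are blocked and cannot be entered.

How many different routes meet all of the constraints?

9

A right/down-only route from (1,1) to (4,5) makes exactly 3 down-moves and 4 right-moves in some order.
With no other constraints that would be C(7,3) = 35 routes.
Subtract routes through each blocked cell (inclusion–exclusion for overlaps): − through (1,2): 20 − through (2,3): 18 + through (1,2)&(2,3): 12 → 9.
That gives 9 routes.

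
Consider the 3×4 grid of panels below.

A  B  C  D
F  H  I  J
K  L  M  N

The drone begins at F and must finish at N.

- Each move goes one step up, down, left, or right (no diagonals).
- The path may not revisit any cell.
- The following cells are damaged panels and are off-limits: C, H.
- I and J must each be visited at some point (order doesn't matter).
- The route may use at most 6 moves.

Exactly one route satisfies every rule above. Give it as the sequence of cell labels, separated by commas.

The budget equals the shortest possible length, so every move has to be on a shortest route through the required cells.
Route from F: down 1 to K, right 2 to M, up 1 to I, right 1 to J, down 1 to N — 6 moves in all.
Check: all required cells visited; 6 ≤ 6 moves.

F, K, L, M, I, J, N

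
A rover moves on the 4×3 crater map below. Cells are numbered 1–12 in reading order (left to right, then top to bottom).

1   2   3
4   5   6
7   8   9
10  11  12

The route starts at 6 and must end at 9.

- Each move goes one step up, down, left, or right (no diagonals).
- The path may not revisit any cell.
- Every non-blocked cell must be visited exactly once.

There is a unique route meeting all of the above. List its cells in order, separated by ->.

6 -> 3 -> 2 -> 1 -> 4 -> 5 -> 8 -> 7 -> 10 -> 11 -> 12 -> 9

Need to visit all 12 open cells exactly once, starting at 6 and ending at 9.
Cell 12 has only two open neighbours (9 and 11), so the path must pass straight through it: one of those is the cell it's entered from and the other is where it exits.
Route from 6: up to 3, 2× left (reaching 1), down to 4, right to 5, down to 8, left to 7, down to 10, 2× right (reaching 12), up to 9 — 11 moves in all.
Check: all 12 open cells covered.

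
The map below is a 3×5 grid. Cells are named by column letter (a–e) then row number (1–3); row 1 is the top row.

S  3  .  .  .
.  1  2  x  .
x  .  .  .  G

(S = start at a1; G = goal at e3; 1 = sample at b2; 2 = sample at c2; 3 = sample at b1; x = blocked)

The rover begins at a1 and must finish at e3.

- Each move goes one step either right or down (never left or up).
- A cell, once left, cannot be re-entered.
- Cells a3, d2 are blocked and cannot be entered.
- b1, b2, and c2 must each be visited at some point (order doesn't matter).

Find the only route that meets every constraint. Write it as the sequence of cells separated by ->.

a1 -> b1 -> b2 -> c2 -> c3 -> d3 -> e3

Moves only go right or down, so the column and row indices never decrease.
Route from a1: right to b1, down to b2, right to c2, down to c3, 2× right (reaching e3) — 6 moves in all.
Check: all required cells visited.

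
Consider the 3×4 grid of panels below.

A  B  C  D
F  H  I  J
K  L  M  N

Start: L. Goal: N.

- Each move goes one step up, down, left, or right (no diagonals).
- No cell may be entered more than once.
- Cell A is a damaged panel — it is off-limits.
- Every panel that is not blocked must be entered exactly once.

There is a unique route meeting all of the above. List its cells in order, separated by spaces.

Need to visit all 11 open cells exactly once, starting at L and ending at N.
Route from L: left 1 to K, up 1 to F, right 1 to H, up 1 to B, right 2 to D, down 1 to J, left 1 to I, down 1 to M, right 1 to N — 10 moves in all.
Check: all 11 open cells covered.

L K F H B C D J I M N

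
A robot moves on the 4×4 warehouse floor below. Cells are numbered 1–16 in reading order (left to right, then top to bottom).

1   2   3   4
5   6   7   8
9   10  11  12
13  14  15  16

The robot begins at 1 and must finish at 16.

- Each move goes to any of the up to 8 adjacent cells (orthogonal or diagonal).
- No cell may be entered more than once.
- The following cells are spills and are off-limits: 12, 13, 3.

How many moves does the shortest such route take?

With diagonal moves allowed, the Chebyshev distance max(|Δrow|,|Δcol|) from 1 to 16 is 3, so at least 3 moves are needed.
A route of 3 moves achieves this: 1 → 6 → 11 → 16.
Since 3 matches the lower bound, it is optimal.

3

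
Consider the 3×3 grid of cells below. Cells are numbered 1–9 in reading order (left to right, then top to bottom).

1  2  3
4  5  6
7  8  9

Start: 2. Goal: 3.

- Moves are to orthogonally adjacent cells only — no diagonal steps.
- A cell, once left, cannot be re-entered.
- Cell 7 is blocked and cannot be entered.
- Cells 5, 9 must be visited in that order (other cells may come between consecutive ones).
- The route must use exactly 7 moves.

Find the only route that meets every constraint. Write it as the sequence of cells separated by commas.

2, 1, 4, 5, 8, 9, 6, 3

The waypoints must appear in the order 5, 9, with no cell reused.
Route from 2: left 1 to 1, down 1 to 4, right 1 to 5, down 1 to 8, right 1 to 9, up 2 to 3 — 7 moves in all.
Check: order respected (5 at step 3, 9 at step 5); 7 moves as required.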